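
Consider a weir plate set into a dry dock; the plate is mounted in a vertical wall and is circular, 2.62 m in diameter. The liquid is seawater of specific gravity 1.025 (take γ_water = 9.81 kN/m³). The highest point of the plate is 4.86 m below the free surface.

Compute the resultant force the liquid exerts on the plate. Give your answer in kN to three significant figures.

F ≈ 334 kN

γ = 1.025 × 9.81 = 10.05525 kN/m³.
The centroid is at the centre, 1.31 m below the top of the plate, so the centroid depth is h_c = 4.86 + 1.31 = 6.17 m.
A = π(1.31)² = 5.39129 m².
Resultant F = γ·h_c·A = 10.05525 × 6.17 × 5.39129 = 334.48 kN.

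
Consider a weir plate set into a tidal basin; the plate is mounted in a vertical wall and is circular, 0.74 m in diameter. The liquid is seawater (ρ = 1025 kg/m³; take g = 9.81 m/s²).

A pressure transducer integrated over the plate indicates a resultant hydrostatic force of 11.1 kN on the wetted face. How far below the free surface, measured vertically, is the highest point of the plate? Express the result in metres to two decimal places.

γ = ρg = 1025 × 9.81 / 1000 = 10.05525 kN/m³.
A = π(0.37)² = 0.430084 m².
From F = γ·h_c·A, the centroid depth is h_c = 11.1/(10.05525 × 0.430084) = 2.56671 m.
The centroid is at the centre, 0.37 m below the top of the plate, so the highest point sits at h_top = 2.56671 − 0.37 = 2.19671 m below the surface.

d_top ≈ 2.20 m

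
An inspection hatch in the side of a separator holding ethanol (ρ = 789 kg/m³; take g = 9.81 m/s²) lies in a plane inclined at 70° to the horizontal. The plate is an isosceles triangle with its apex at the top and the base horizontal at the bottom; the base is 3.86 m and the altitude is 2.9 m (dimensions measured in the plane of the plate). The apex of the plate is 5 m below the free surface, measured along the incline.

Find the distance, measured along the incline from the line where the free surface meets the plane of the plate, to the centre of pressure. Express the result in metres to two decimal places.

y_p = 7.00 m

γ = ρg = 789 × 9.81 / 1000 = 7.74009 kN/m³.
Let θ = 70° be the plate's angle to the horizontal; measure y along the incline from where the plane meets the free surface. Vertical depth h = y·sinθ with sinθ = 0.939693.
With the apex up, the centroid sits 2h/3 = 2 × 2.9/3 = 1.93333 m below the apex, so y_c = 5 + 1.93333 = 6.93333 m and h_c = 6.93333 × 0.939693 = 6.5152 m.
A = ½ × 3.86 × 2.9 = 5.597 m².
Resultant F = γ·h_c·A = 7.74009 × 6.5152 × 5.597 = 282.247 kN.
I_c = b·h³/36 = 3.86 × 2.9³/36 = 2.61504 m⁴.
Centre of pressure: y_p = y_c + I_c/(y_c·A) = 6.93333 + 2.61504/(6.93333 × 5.597) = 6.93333 + 0.0673878 = 7.00072 m along the plane.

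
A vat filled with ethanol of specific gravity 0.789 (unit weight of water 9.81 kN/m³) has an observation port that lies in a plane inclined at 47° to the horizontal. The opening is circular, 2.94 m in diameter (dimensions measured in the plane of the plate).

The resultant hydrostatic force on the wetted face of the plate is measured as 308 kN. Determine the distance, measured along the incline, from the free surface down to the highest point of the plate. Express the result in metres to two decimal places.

y_top ≈ 6.54 m

γ = 0.789 × 9.81 = 7.74009 kN/m³.
A = π(1.47)² = 6.78867 m².
From F = γ·h_c·A, the centroid depth is h_c = 308/(7.74009 × 6.78867) = 5.86165 m.
Let θ = 47° be the plate's angle to the horizontal; measure y along the incline from where the plane meets the free surface. Vertical depth h = y·sinθ with sinθ = 0.731354.
Along the incline, y_c = h_c/sinθ = 5.86165/0.731354 = 8.01479 m.
The centroid is at the centre, 1.47 m below the top of the plate, so the highest point sits at y_top = 8.01479 − 1.47 = 6.54479 m along the incline.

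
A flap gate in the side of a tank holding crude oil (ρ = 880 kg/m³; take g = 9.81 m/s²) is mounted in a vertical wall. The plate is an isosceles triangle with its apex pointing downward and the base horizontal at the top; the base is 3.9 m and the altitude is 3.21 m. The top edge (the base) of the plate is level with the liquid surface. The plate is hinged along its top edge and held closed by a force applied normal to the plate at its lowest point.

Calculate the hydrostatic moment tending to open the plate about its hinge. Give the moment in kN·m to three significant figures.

γ = ρg = 880 × 9.81 / 1000 = 8.6328 kN/m³.
With the apex down, the centroid sits h/3 = 3.21/3 = 1.07 m below the base (the top edge), so the centroid depth is h_c = 1.07 m.
A = ½ × 3.9 × 3.21 = 6.2595 m².
Resultant F = γ·h_c·A = 8.6328 × 1.07 × 6.2595 = 57.8196 kN.
I_c = b·h³/36 = 3.9 × 3.21³/36 = 3.58325 m⁴.
Centre of pressure: y_p = y_c + I_c/(y_c·A) = 1.07 + 3.58325/(1.07 × 6.2595) = 1.07 + 0.535 = 1.605 m along the plane.
The resultant acts 1.07 + 0.535 = 1.605 m (along the plate) below the hinge at the top edge, so the moment about the hinge is M = F × 1.605 = 57.8196 × 1.605 = 92.8005 kN·m.

M ≈ 92.8 kN·m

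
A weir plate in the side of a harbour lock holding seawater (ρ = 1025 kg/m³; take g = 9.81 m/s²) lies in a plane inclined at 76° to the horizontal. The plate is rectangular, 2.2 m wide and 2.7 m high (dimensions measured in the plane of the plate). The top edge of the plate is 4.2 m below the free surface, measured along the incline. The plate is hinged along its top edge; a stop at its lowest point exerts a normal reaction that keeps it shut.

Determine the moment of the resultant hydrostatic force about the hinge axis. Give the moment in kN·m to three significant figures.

M ≈ 469 kN·m

γ = ρg = 1025 × 9.81 / 1000 = 10.05525 kN/m³.
Let θ = 76° be the plate's angle to the horizontal; measure y along the incline from where the plane meets the free surface. Vertical depth h = y·sinθ with sinθ = 0.970296.
The centroid lies 2.7/2 = 1.35 m below the top edge, so y_c = 4.2 + 1.35 = 5.55 m and h_c = 5.55 × 0.970296 = 5.38514 m.
A = 2.2 × 2.7 = 5.94 m².
Resultant F = γ·h_c·A = 10.05525 × 5.38514 × 5.94 = 321.645 kN.
I_c = b·h³/12 = 2.2 × 2.7³/12 = 3.60855 m⁴.
Centre of pressure: y_p = y_c + I_c/(y_c·A) = 5.55 + 3.60855/(5.55 × 5.94) = 5.55 + 0.109459 = 5.65946 m along the plane.
The resultant acts 1.35 + 0.109459 = 1.45946 m (along the plate) below the hinge at the top edge, so the moment about the hinge is M = F × 1.45946 = 321.645 × 1.45946 = 469.428 kN·m.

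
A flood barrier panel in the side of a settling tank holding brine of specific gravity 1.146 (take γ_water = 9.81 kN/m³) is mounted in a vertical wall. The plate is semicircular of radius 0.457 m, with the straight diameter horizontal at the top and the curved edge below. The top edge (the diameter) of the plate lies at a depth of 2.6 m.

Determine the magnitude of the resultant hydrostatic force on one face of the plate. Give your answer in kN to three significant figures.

γ = 1.146 × 9.81 = 11.24226 kN/m³.
The centroid of a semicircle lies 4r/(3π) = 0.193957 m from the diameter, here below the top edge, so the centroid depth is h_c = 2.6 + 0.193957 = 2.79396 m.
A = πr²/2 = π × 0.457²/2 = 0.328059 m².
Resultant F = γ·h_c·A = 11.24226 × 2.79396 × 0.328059 = 10.3045 kN.

F ≈ 10.3 kN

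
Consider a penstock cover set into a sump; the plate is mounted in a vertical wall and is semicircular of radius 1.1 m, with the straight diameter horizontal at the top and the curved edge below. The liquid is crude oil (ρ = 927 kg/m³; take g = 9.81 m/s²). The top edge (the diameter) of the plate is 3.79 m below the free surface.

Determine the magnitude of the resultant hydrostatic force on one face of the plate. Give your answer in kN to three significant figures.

γ = ρg = 927 × 9.81 / 1000 = 9.09387 kN/m³.
The centroid of a semicircle lies 4r/(3π) = 0.466854 m from the diameter, here below the top edge, so the centroid depth is h_c = 3.79 + 0.466854 = 4.25685 m.
A = πr²/2 = π × 1.1²/2 = 1.90066 m².
Resultant F = γ·h_c·A = 9.09387 × 4.25685 × 1.90066 = 73.5769 kN.

F ≈ 73.6 kN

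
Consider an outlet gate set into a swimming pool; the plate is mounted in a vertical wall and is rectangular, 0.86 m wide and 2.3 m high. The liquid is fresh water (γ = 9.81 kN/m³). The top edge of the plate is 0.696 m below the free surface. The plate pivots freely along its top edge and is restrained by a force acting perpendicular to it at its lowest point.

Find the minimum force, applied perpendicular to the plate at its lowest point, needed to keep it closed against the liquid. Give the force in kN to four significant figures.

γ = 9.81 kN/m³.
The centroid lies 2.3/2 = 1.15 m below the top edge, so the centroid depth is h_c = 0.696 + 1.15 = 1.846 m.
A = 0.86 × 2.3 = 1.978 m².
Resultant F = γ·h_c·A = 9.81 × 1.846 × 1.978 = 35.8201 kN.
I_c = b·h³/12 = 0.86 × 2.3³/12 = 0.871968 m⁴.
Centre of pressure: y_p = y_c + I_c/(y_c·A) = 1.846 + 0.871968/(1.846 × 1.978) = 1.846 + 0.238805 = 2.08481 m along the plane.
The resultant acts 1.15 + 0.238805 = 1.3888 m (along the plate) below the hinge at the top edge, so the moment about the hinge is M = F × 1.3888 = 35.8201 × 1.3888 = 49.747 kN·m.
A normal force at the bottom, 2.3 m from the hinge, must supply this moment: P = 49.747/2.3 = 21.6291 kN.

P ≈ 21.63 kN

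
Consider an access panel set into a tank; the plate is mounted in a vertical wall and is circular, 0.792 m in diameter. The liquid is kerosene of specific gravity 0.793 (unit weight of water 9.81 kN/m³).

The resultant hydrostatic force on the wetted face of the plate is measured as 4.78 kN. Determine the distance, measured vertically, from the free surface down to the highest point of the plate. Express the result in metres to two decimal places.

γ = 0.793 × 9.81 = 7.77933 kN/m³.
A = π(0.396)² = 0.492652 m².
From F = γ·h_c·A, the centroid depth is h_c = 4.78/(7.77933 × 0.492652) = 1.24723 m.
The centroid is at the centre, 0.396 m below the top of the plate, so the highest point sits at h_top = 1.24723 − 0.396 = 0.85123 m below the surface.

d_top ≈ 0.85 m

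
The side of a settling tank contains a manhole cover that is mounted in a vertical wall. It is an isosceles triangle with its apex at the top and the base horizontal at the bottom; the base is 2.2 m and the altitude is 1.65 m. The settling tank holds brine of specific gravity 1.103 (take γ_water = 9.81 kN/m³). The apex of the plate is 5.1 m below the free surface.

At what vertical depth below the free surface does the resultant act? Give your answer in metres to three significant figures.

γ = 1.103 × 9.81 = 10.82043 kN/m³.
With the apex up, the centroid sits 2h/3 = 2 × 1.65/3 = 1.1 m below the apex, so the centroid depth is h_c = 5.1 + 1.1 = 6.2 m.
A = ½ × 2.2 × 1.65 = 1.815 m².
Resultant F = γ·h_c·A = 10.82043 × 6.2 × 1.815 = 121.762 kN.
I_c = b·h³/36 = 2.2 × 1.65³/36 = 0.274519 m⁴.
Centre of pressure: y_p = y_c + I_c/(y_c·A) = 6.2 + 0.274519/(6.2 × 1.815) = 6.2 + 0.0243952 = 6.2244 m along the plane.

h_p = 6.22 m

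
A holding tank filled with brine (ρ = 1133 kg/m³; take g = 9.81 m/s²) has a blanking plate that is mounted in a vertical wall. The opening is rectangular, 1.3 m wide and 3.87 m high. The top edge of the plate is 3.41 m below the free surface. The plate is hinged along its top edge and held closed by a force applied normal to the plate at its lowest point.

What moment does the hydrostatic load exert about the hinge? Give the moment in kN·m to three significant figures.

M ≈ 648 kN·m

γ = ρg = 1133 × 9.81 / 1000 = 11.11473 kN/m³.
The centroid lies 3.87/2 = 1.935 m below the top edge, so the centroid depth is h_c = 3.41 + 1.935 = 5.345 m.
A = 1.3 × 3.87 = 5.031 m².
Resultant F = γ·h_c·A = 11.11473 × 5.345 × 5.031 = 298.883 kN.
I_c = b·h³/12 = 1.3 × 3.87³/12 = 6.27907 m⁴.
Centre of pressure: y_p = y_c + I_c/(y_c·A) = 5.345 + 6.27907/(5.345 × 5.031) = 5.345 + 0.233503 = 5.5785 m along the plane.
The resultant acts 1.935 + 0.233503 = 2.1685 m (along the plate) below the hinge at the top edge, so the moment about the hinge is M = F × 2.1685 = 298.883 × 2.1685 = 648.128 kN·m.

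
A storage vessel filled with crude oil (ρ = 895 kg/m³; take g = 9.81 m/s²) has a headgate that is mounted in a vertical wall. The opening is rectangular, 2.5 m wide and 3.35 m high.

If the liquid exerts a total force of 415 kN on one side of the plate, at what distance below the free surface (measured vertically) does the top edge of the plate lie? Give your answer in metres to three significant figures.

γ = ρg = 895 × 9.81 / 1000 = 8.77995 kN/m³.
A = 2.5 × 3.35 = 8.375 m².
From F = γ·h_c·A, the centroid depth is h_c = 415/(8.77995 × 8.375) = 5.6438 m.
The centroid lies 3.35/2 = 1.675 m below the top edge, so the top edge sits at h_top = 5.6438 − 1.675 = 3.9688 m below the surface.

d_top ≈ 3.97 m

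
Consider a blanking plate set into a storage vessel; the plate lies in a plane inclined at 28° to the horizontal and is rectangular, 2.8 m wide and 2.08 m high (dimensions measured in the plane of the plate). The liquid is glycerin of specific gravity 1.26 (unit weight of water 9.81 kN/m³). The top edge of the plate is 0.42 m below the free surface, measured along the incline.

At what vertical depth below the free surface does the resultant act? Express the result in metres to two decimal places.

γ = 1.26 × 9.81 = 12.3606 kN/m³.
Let θ = 28° be the plate's angle to the horizontal; measure y along the incline from where the plane meets the free surface. Vertical depth h = y·sinθ with sinθ = 0.469472.
The centroid lies 2.08/2 = 1.04 m below the top edge, so y_c = 0.42 + 1.04 = 1.46 m and h_c = 1.46 × 0.469472 = 0.685429 m.
A = 2.8 × 2.08 = 5.824 m².
Resultant F = γ·h_c·A = 12.3606 × 0.685429 × 5.824 = 49.3428 kN.
I_c = b·h³/12 = 2.8 × 2.08³/12 = 2.09975 m⁴.
Centre of pressure: y_p = y_c + I_c/(y_c·A) = 1.46 + 2.09975/(1.46 × 5.824) = 1.46 + 0.246941 = 1.70694 m along the plane.
Vertically, h_p = y_p·sinθ = 1.70694 × 0.469472 = 0.801361 m.

h_p = 0.80 m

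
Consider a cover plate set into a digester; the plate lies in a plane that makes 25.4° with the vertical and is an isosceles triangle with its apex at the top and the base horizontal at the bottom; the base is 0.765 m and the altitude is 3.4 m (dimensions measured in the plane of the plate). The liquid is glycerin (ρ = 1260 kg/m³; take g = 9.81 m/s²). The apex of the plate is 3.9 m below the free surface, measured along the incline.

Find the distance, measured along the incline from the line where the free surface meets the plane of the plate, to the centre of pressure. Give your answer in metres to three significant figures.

γ = ρg = 1260 × 9.81 / 1000 = 12.3606 kN/m³.
The plate makes 25.4° with the vertical, i.e. θ = 90° − 25.4° = 64.6° to the horizontal. Measuring y along the incline from the free-surface line, vertical depth h = y·sinθ with sinθ = 0.903335.
With the apex up, the centroid sits 2h/3 = 2 × 3.4/3 = 2.26667 m below the apex, so y_c = 3.9 + 2.26667 = 6.16667 m and h_c = 6.16667 × 0.903335 = 5.57057 m.
A = ½ × 0.765 × 3.4 = 1.3005 m².
Resultant F = γ·h_c·A = 12.3606 × 5.57057 × 1.3005 = 89.5467 kN.
I_c = b·h³/36 = 0.765 × 3.4³/36 = 0.83521 m⁴.
Centre of pressure: y_p = y_c + I_c/(y_c·A) = 6.16667 + 0.83521/(6.16667 × 1.3005) = 6.16667 + 0.104144 = 6.27081 m along the plane.

y_p = 6.27 m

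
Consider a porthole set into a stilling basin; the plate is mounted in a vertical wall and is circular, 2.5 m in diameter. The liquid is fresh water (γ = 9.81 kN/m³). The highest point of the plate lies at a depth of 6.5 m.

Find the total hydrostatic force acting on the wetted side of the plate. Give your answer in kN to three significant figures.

γ = 9.81 kN/m³.
The centroid is at the centre, 1.25 m below the top of the plate, so the centroid depth is h_c = 6.5 + 1.25 = 7.75 m.
A = π(1.25)² = 4.90874 m².
Resultant F = γ·h_c·A = 9.81 × 7.75 × 4.90874 = 373.199 kN.

F ≈ 373 kN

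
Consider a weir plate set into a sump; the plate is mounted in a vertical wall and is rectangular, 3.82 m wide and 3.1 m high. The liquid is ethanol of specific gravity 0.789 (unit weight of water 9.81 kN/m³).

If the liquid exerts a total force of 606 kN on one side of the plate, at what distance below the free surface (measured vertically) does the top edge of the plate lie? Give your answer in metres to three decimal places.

γ = 0.789 × 9.81 = 7.74009 kN/m³.
A = 3.82 × 3.1 = 11.842 m².
From F = γ·h_c·A, the centroid depth is h_c = 606/(7.74009 × 11.842) = 6.61152 m.
The centroid lies 3.1/2 = 1.55 m below the top edge, so the top edge sits at h_top = 6.61152 − 1.55 = 5.06152 m below the surface.

d_top ≈ 5.062 m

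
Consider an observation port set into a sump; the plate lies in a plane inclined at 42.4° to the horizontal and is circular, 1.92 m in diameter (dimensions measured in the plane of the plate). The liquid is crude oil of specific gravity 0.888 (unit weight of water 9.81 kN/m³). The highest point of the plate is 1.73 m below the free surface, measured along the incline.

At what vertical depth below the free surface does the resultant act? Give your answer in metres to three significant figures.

h_p = 1.87 m

γ = 0.888 × 9.81 = 8.71128 kN/m³.
Let θ = 42.4° be the plate's angle to the horizontal; measure y along the incline from where the plane meets the free surface. Vertical depth h = y·sinθ with sinθ = 0.674302.
The centroid is at the centre, 0.96 m below the top of the plate, so y_c = 1.73 + 0.96 = 2.69 m and h_c = 2.69 × 0.674302 = 1.81387 m.
A = π(0.96)² = 2.89529 m².
Resultant F = γ·h_c·A = 8.71128 × 1.81387 × 2.89529 = 45.7489 kN.
I_c = πr⁴/4 = π × 0.96⁴/4 = 0.667075 m⁴.
Centre of pressure: y_p = y_c + I_c/(y_c·A) = 2.69 + 0.667075/(2.69 × 2.89529) = 2.69 + 0.0856506 = 2.77565 m along the plane.
Vertically, h_p = y_p·sinθ = 2.77565 × 0.674302 = 1.87163 m.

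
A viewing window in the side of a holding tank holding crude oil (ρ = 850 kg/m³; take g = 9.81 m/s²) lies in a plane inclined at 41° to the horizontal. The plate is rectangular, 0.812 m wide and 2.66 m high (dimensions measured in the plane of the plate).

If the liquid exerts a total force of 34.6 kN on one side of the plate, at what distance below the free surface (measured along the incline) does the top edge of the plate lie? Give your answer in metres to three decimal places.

γ = ρg = 850 × 9.81 / 1000 = 8.3385 kN/m³.
A = 0.812 × 2.66 = 2.15992 m².
From F = γ·h_c·A, the centroid depth is h_c = 34.6/(8.3385 × 2.15992) = 1.9211 m.
Let θ = 41° be the plate's angle to the horizontal; measure y along the incline from where the plane meets the free surface. Vertical depth h = y·sinθ with sinθ = 0.656059.
Along the incline, y_c = h_c/sinθ = 1.9211/0.656059 = 2.92824 m.
The centroid lies 2.66/2 = 1.33 m below the top edge, so the top edge sits at y_top = 2.92824 − 1.33 = 1.59824 m along the incline.

y_top ≈ 1.598 m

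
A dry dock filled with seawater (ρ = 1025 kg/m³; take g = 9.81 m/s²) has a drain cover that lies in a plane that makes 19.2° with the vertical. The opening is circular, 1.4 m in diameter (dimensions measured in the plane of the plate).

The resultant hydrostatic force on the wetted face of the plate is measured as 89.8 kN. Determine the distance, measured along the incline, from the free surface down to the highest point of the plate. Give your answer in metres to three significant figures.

y_top ≈ 5.44 m

γ = ρg = 1025 × 9.81 / 1000 = 10.05525 kN/m³.
A = π(0.7)² = 1.53938 m².
From F = γ·h_c·A, the centroid depth is h_c = 89.8/(10.05525 × 1.53938) = 5.80146 m.
The plate makes 19.2° with the vertical, i.e. θ = 90° − 19.2° = 70.8° to the horizontal. Measuring y along the incline from the free-surface line, vertical depth h = y·sinθ with sinθ = 0.944376.
Along the incline, y_c = h_c/sinθ = 5.80146/0.944376 = 6.14317 m.
The centroid is at the centre, 0.7 m below the top of the plate, so the highest point sits at y_top = 6.14317 − 0.7 = 5.44317 m along the incline.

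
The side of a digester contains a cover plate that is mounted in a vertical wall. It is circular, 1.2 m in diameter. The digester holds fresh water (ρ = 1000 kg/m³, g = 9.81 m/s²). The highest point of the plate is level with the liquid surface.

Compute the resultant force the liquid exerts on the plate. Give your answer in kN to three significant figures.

γ = ρg = 1000 × 9.81 = 9810 N/m³ = 9.81 kN/m³.
The centroid is at the centre, 0.6 m below the top of the plate, so the centroid depth is h_c = 0.6 m.
A = π(0.6)² = 1.13097 m².
Resultant F = γ·h_c·A = 9.81 × 0.6 × 1.13097 = 6.65689 kN.

F ≈ 6.66 kN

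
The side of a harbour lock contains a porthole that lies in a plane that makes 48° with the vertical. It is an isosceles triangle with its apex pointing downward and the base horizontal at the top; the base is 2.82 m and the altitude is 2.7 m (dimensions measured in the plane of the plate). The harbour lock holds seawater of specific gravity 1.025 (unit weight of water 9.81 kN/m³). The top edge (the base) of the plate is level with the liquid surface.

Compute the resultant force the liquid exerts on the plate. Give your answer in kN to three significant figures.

F ≈ 23.1 kN

γ = 1.025 × 9.81 = 10.05525 kN/m³.
The plate makes 48° with the vertical, i.e. θ = 90° − 48° = 42° to the horizontal. Measuring y along the incline from the free-surface line, vertical depth h = y·sinθ with sinθ = 0.669131.
With the apex down, the centroid sits h/3 = 2.7/3 = 0.9 m below the base (the top edge), so y_c = 0.9 m and h_c = 0.9 × 0.669131 = 0.602218 m.
A = ½ × 2.82 × 2.7 = 3.807 m².
Resultant F = γ·h_c·A = 10.05525 × 0.602218 × 3.807 = 23.0531 kN.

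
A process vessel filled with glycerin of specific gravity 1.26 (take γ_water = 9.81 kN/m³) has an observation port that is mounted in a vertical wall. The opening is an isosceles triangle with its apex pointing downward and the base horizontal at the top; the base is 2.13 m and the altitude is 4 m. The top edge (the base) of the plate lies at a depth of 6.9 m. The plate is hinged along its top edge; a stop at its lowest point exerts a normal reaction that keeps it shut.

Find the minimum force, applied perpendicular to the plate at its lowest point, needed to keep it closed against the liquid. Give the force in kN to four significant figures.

P ≈ 156.2 kN

γ = 1.26 × 9.81 = 12.3606 kN/m³.
With the apex down, the centroid sits h/3 = 4/3 = 1.33333 m below the base (the top edge), so the centroid depth is h_c = 6.9 + 1.33333 = 8.23333 m.
A = ½ × 2.13 × 4 = 4.26 m².
Resultant F = γ·h_c·A = 12.3606 × 8.23333 × 4.26 = 433.536 kN.
I_c = b·h³/36 = 2.13 × 4³/36 = 3.78667 m⁴.
Centre of pressure: y_p = y_c + I_c/(y_c·A) = 8.23333 + 3.78667/(8.23333 × 4.26) = 8.23333 + 0.107962 = 8.34129 m along the plane.
The resultant acts 1.33333 + 0.107962 = 1.44129 m (along the plate) below the hinge at the top edge, so the moment about the hinge is M = F × 1.44129 = 433.536 × 1.44129 = 624.851 kN·m.
A normal force at the bottom, 4 m from the hinge, must supply this moment: P = 624.851/4 = 156.213 kN.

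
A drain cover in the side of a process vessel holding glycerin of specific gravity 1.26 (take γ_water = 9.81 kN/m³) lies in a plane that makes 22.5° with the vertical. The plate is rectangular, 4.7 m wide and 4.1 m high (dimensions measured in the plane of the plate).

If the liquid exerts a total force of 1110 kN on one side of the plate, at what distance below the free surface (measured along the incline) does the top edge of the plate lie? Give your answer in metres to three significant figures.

y_top ≈ 2.99 m

γ = 1.26 × 9.81 = 12.3606 kN/m³.
A = 4.7 × 4.1 = 19.27 m².
From F = γ·h_c·A, the centroid depth is h_c = 1110/(12.3606 × 19.27) = 4.66017 m.
The plate makes 22.5° with the vertical, i.e. θ = 90° − 22.5° = 67.5° to the horizontal. Measuring y along the incline from the free-surface line, vertical depth h = y·sinθ with sinθ = 0.923880.
Along the incline, y_c = h_c/sinθ = 4.66017/0.923880 = 5.04413 m.
The centroid lies 4.1/2 = 2.05 m below the top edge, so the top edge sits at y_top = 5.04413 − 2.05 = 2.99413 m along the incline.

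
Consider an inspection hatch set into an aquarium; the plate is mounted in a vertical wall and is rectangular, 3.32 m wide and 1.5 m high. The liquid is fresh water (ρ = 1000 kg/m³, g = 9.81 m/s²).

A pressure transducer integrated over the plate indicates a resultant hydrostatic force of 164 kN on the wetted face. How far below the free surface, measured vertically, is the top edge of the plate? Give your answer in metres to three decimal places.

d_top ≈ 2.607 m

γ = ρg = 1000 × 9.81 = 9810 N/m³ = 9.81 kN/m³.
A = 3.32 × 1.5 = 4.98 m².
From F = γ·h_c·A, the centroid depth is h_c = 164/(9.81 × 4.98) = 3.35695 m.
The centroid lies 1.5/2 = 0.75 m below the top edge, so the top edge sits at h_top = 3.35695 − 0.75 = 2.60695 m below the surface.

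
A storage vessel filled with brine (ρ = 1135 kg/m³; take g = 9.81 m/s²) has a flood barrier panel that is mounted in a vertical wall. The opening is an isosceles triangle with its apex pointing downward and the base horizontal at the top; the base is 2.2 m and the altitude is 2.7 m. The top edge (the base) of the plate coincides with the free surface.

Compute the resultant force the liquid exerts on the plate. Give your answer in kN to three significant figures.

F ≈ 29.8 kN

γ = ρg = 1135 × 9.81 / 1000 = 11.13435 kN/m³.
With the apex down, the centroid sits h/3 = 2.7/3 = 0.9 m below the base (the top edge), so the centroid depth is h_c = 0.9 m.
A = ½ × 2.2 × 2.7 = 2.97 m².
Resultant F = γ·h_c·A = 11.13435 × 0.9 × 2.97 = 29.7621 kN.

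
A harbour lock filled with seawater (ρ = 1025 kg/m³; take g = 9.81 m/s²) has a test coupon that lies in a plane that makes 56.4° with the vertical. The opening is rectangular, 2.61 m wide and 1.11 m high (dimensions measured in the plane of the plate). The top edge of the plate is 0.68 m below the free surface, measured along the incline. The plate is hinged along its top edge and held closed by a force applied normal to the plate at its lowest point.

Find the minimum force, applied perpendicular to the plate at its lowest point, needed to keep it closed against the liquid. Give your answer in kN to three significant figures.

γ = ρg = 1025 × 9.81 / 1000 = 10.05525 kN/m³.
The plate makes 56.4° with the vertical, i.e. θ = 90° − 56.4° = 33.6° to the horizontal. Measuring y along the incline from the free-surface line, vertical depth h = y·sinθ with sinθ = 0.553392.
The centroid lies 1.11/2 = 0.555 m below the top edge, so y_c = 0.68 + 0.555 = 1.235 m and h_c = 1.235 × 0.553392 = 0.683439 m.
A = 2.61 × 1.11 = 2.8971 m².
Resultant F = γ·h_c·A = 10.05525 × 0.683439 × 2.8971 = 19.9093 kN.
I_c = b·h³/12 = 2.61 × 1.11³/12 = 0.29746 m⁴.
Centre of pressure: y_p = y_c + I_c/(y_c·A) = 1.235 + 0.29746/(1.235 × 2.8971) = 1.235 + 0.0831377 = 1.31814 m along the plane.
The resultant acts 0.555 + 0.0831377 = 0.638138 m (along the plate) below the hinge at the top edge, so the moment about the hinge is M = F × 0.638138 = 19.9093 × 0.638138 = 12.7049 kN·m.
A normal force at the bottom, 1.11 m from the hinge, must supply this moment: P = 12.7049/1.11 = 11.4459 kN.

P ≈ 11.4 kN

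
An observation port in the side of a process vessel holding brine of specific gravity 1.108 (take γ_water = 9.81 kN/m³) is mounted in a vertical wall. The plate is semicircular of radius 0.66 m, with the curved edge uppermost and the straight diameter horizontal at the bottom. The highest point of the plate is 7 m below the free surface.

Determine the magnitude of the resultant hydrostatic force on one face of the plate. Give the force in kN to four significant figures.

γ = 1.108 × 9.81 = 10.86948 kN/m³.
The centroid lies 4r/(3π) = 0.280113 m above the diameter, so r − 4r/(3π) = 0.66 − 0.280113 = 0.379887 m below the topmost point, so the centroid depth is h_c = 7 + 0.379887 = 7.37989 m.
A = πr²/2 = π × 0.66²/2 = 0.684239 m².
Resultant F = γ·h_c·A = 10.86948 × 7.37989 × 0.684239 = 54.8866 kN.

F ≈ 54.89 kN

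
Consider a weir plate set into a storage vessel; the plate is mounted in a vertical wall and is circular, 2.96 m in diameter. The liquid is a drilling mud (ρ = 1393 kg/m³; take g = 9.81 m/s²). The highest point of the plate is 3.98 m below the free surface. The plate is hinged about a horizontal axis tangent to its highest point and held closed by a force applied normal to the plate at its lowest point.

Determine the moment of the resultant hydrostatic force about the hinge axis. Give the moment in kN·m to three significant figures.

M ≈ 811 kN·m

γ = ρg = 1393 × 9.81 / 1000 = 13.66533 kN/m³.
The centroid is at the centre, 1.48 m below the top of the plate, so the centroid depth is h_c = 3.98 + 1.48 = 5.46 m.
A = π(1.48)² = 6.88134 m².
Resultant F = γ·h_c·A = 13.66533 × 5.46 × 6.88134 = 513.435 kN.
I_c = πr⁴/4 = π × 1.48⁴/4 = 3.76822 m⁴.
Centre of pressure: y_p = y_c + I_c/(y_c·A) = 5.46 + 3.76822/(5.46 × 6.88134) = 5.46 + 0.100293 = 5.56029 m along the plane.
The resultant acts 1.48 + 0.100293 = 1.58029 m (along the plate) below the hinge at the top edge, so the moment about the hinge is M = F × 1.58029 = 513.435 × 1.58029 = 811.376 kN·m.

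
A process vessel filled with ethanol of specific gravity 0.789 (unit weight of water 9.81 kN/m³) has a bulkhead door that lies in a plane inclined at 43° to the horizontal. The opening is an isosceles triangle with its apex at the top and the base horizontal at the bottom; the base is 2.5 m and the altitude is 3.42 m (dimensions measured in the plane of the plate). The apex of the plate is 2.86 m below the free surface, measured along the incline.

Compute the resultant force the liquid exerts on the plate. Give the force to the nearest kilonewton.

γ = 0.789 × 9.81 = 7.74009 kN/m³.
Let θ = 43° be the plate's angle to the horizontal; measure y along the incline from where the plane meets the free surface. Vertical depth h = y·sinθ with sinθ = 0.681998.
With the apex up, the centroid sits 2h/3 = 2 × 3.42/3 = 2.28 m below the apex, so y_c = 2.86 + 2.28 = 5.14 m and h_c = 5.14 × 0.681998 = 3.50547 m.
A = ½ × 2.5 × 3.42 = 4.275 m².
Resultant F = γ·h_c·A = 7.74009 × 3.50547 × 4.275 = 115.992 kN.

F ≈ 116 kN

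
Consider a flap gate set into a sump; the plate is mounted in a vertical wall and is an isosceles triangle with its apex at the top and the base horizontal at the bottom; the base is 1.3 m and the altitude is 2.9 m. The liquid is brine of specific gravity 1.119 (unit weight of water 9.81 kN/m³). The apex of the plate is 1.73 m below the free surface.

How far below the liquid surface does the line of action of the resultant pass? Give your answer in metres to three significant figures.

γ = 1.119 × 9.81 = 10.97739 kN/m³.
With the apex up, the centroid sits 2h/3 = 2 × 2.9/3 = 1.93333 m below the apex, so the centroid depth is h_c = 1.73 + 1.93333 = 3.66333 m.
A = ½ × 1.3 × 2.9 = 1.885 m².
Resultant F = γ·h_c·A = 10.97739 × 3.66333 × 1.885 = 75.803 kN.
I_c = b·h³/36 = 1.3 × 2.9³/36 = 0.880714 m⁴.
Centre of pressure: y_p = y_c + I_c/(y_c·A) = 3.66333 + 0.880714/(3.66333 × 1.885) = 3.66333 + 0.12754 = 3.79087 m along the plane.

h_p = 3.79 m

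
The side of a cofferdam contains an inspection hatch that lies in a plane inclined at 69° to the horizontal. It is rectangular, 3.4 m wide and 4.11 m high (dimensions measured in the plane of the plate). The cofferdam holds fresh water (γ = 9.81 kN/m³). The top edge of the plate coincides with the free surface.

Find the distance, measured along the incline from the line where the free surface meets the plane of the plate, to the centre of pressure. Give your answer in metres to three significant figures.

y_p = 2.74 m

γ = 9.81 kN/m³.
Let θ = 69° be the plate's angle to the horizontal; measure y along the incline from where the plane meets the free surface. Vertical depth h = y·sinθ with sinθ = 0.933580.
The centroid lies 4.11/2 = 2.055 m below the top edge, so y_c = 2.055 m and h_c = 2.055 × 0.933580 = 1.91851 m.
A = 3.4 × 4.11 = 13.974 m².
Resultant F = γ·h_c·A = 9.81 × 1.91851 × 13.974 = 262.999 kN.
I_c = b·h³/12 = 3.4 × 4.11³/12 = 19.6709 m⁴.
Centre of pressure: y_p = y_c + I_c/(y_c·A) = 2.055 + 19.6709/(2.055 × 13.974) = 2.055 + 0.685002 = 2.74 m along the plane.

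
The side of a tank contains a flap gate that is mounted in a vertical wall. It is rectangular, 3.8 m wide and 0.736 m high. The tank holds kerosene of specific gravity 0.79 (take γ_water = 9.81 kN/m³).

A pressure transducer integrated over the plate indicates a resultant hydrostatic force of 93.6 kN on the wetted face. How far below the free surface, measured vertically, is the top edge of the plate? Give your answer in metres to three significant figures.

d_top ≈ 3.95 m

γ = 0.79 × 9.81 = 7.7499 kN/m³.
A = 3.8 × 0.736 = 2.7968 m².
From F = γ·h_c·A, the centroid depth is h_c = 93.6/(7.7499 × 2.7968) = 4.31835 m.
The centroid lies 0.736/2 = 0.368 m below the top edge, so the top edge sits at h_top = 4.31835 − 0.368 = 3.95035 m below the surface.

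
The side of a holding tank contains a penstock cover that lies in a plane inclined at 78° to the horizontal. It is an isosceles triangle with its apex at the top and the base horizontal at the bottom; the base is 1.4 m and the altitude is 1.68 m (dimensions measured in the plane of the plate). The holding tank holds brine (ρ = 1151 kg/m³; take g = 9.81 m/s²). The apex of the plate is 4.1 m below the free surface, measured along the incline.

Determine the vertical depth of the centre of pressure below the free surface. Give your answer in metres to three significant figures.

γ = ρg = 1151 × 9.81 / 1000 = 11.29131 kN/m³.
Let θ = 78° be the plate's angle to the horizontal; measure y along the incline from where the plane meets the free surface. Vertical depth h = y·sinθ with sinθ = 0.978148.
With the apex up, the centroid sits 2h/3 = 2 × 1.68/3 = 1.12 m below the apex, so y_c = 4.1 + 1.12 = 5.22 m and h_c = 5.22 × 0.978148 = 5.10593 m.
A = ½ × 1.4 × 1.68 = 1.176 m².
Resultant F = γ·h_c·A = 11.29131 × 5.10593 × 1.176 = 67.7995 kN.
I_c = b·h³/36 = 1.4 × 1.68³/36 = 0.184397 m⁴.
Centre of pressure: y_p = y_c + I_c/(y_c·A) = 5.22 + 0.184397/(5.22 × 1.176) = 5.22 + 0.0300383 = 5.25004 m along the plane.
Vertically, h_p = y_p·sinθ = 5.25004 × 0.978148 = 5.13532 m.

h_p = 5.14 m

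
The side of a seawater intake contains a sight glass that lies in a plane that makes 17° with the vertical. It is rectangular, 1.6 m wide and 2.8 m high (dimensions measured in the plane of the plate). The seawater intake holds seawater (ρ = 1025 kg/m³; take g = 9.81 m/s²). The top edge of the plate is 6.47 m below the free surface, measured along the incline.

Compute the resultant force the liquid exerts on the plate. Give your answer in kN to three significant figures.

F ≈ 339 kN

γ = ρg = 1025 × 9.81 / 1000 = 10.05525 kN/m³.
The plate makes 17° with the vertical, i.e. θ = 90° − 17° = 73° to the horizontal. Measuring y along the incline from the free-surface line, vertical depth h = y·sinθ with sinθ = 0.956305.
The centroid lies 2.8/2 = 1.4 m below the top edge, so y_c = 6.47 + 1.4 = 7.87 m and h_c = 7.87 × 0.956305 = 7.52612 m.
A = 1.6 × 2.8 = 4.48 m².
Resultant F = γ·h_c·A = 10.05525 × 7.52612 × 4.48 = 339.033 kN.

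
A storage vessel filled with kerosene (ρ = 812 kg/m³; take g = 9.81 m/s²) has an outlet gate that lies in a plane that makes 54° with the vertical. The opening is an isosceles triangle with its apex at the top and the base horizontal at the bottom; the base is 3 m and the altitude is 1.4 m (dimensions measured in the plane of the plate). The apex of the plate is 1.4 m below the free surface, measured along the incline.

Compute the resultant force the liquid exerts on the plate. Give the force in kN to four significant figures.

F ≈ 22.94 kN

γ = ρg = 812 × 9.81 / 1000 = 7.96572 kN/m³.
The plate makes 54° with the vertical, i.e. θ = 90° − 54° = 36° to the horizontal. Measuring y along the incline from the free-surface line, vertical depth h = y·sinθ with sinθ = 0.587785.
With the apex up, the centroid sits 2h/3 = 2 × 1.4/3 = 0.933333 m below the apex, so y_c = 1.4 + 0.933333 = 2.33333 m and h_c = 2.33333 × 0.587785 = 1.3715 m.
A = ½ × 3 × 1.4 = 2.1 m².
Resultant F = γ·h_c·A = 7.96572 × 1.3715 × 2.1 = 22.9425 kN.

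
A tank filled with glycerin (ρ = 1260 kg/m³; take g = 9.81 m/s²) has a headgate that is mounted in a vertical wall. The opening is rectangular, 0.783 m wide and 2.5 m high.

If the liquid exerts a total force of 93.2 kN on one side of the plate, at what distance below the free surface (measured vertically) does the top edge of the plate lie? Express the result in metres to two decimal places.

γ = ρg = 1260 × 9.81 / 1000 = 12.3606 kN/m³.
A = 0.783 × 2.5 = 1.9575 m².
From F = γ·h_c·A, the centroid depth is h_c = 93.2/(12.3606 × 1.9575) = 3.8519 m.
The centroid lies 2.5/2 = 1.25 m below the top edge, so the top edge sits at h_top = 3.8519 − 1.25 = 2.6019 m below the surface.

d_top ≈ 2.60 m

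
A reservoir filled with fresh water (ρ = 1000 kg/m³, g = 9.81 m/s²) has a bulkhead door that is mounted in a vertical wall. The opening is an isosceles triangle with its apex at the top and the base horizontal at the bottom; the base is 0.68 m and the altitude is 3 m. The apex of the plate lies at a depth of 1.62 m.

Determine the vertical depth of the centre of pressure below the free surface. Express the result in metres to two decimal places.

γ = ρg = 1000 × 9.81 = 9810 N/m³ = 9.81 kN/m³.
With the apex up, the centroid sits 2h/3 = 2 × 3/3 = 2 m below the apex, so the centroid depth is h_c = 1.62 + 2 = 3.62 m.
A = ½ × 0.68 × 3 = 1.02 m².
Resultant F = γ·h_c·A = 9.81 × 3.62 × 1.02 = 36.2224 kN.
I_c = b·h³/36 = 0.68 × 3³/36 = 0.51 m⁴.
Centre of pressure: y_p = y_c + I_c/(y_c·A) = 3.62 + 0.51/(3.62 × 1.02) = 3.62 + 0.138122 = 3.75812 m along the plane.

h_p = 3.76 m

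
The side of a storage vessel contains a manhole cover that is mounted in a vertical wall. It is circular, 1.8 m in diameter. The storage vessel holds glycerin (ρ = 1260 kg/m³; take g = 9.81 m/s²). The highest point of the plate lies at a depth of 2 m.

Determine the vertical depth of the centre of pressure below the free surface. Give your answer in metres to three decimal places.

γ = ρg = 1260 × 9.81 / 1000 = 12.3606 kN/m³.
The centroid is at the centre, 0.9 m below the top of the plate, so the centroid depth is h_c = 2 + 0.9 = 2.9 m.
A = π(0.9)² = 2.54469 m².
Resultant F = γ·h_c·A = 12.3606 × 2.9 × 2.54469 = 91.2163 kN.
I_c = πr⁴/4 = π × 0.9⁴/4 = 0.5153 m⁴.
Centre of pressure: y_p = y_c + I_c/(y_c·A) = 2.9 + 0.5153/(2.9 × 2.54469) = 2.9 + 0.0698276 = 2.96983 m along the plane.

h_p = 2.970 m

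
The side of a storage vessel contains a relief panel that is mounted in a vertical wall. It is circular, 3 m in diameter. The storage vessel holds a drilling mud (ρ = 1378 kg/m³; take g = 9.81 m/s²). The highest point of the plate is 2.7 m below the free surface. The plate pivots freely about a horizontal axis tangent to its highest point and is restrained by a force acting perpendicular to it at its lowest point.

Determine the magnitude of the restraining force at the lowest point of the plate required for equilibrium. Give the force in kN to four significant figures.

P ≈ 218.6 kN

γ = ρg = 1378 × 9.81 / 1000 = 13.51818 kN/m³.
The centroid is at the centre, 1.5 m below the top of the plate, so the centroid depth is h_c = 2.7 + 1.5 = 4.2 m.
A = π(1.5)² = 7.06858 m².
Resultant F = γ·h_c·A = 13.51818 × 4.2 × 7.06858 = 401.328 kN.
I_c = πr⁴/4 = π × 1.5⁴/4 = 3.97608 m⁴.
Centre of pressure: y_p = y_c + I_c/(y_c·A) = 4.2 + 3.97608/(4.2 × 7.06858) = 4.2 + 0.133929 = 4.33393 m along the plane.
The resultant acts 1.5 + 0.133929 = 1.63393 m (along the plate) below the hinge at the top edge, so the moment about the hinge is M = F × 1.63393 = 401.328 × 1.63393 = 655.742 kN·m.
A normal force at the bottom, 3 m from the hinge, must supply this moment: P = 655.742/3 = 218.581 kN.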